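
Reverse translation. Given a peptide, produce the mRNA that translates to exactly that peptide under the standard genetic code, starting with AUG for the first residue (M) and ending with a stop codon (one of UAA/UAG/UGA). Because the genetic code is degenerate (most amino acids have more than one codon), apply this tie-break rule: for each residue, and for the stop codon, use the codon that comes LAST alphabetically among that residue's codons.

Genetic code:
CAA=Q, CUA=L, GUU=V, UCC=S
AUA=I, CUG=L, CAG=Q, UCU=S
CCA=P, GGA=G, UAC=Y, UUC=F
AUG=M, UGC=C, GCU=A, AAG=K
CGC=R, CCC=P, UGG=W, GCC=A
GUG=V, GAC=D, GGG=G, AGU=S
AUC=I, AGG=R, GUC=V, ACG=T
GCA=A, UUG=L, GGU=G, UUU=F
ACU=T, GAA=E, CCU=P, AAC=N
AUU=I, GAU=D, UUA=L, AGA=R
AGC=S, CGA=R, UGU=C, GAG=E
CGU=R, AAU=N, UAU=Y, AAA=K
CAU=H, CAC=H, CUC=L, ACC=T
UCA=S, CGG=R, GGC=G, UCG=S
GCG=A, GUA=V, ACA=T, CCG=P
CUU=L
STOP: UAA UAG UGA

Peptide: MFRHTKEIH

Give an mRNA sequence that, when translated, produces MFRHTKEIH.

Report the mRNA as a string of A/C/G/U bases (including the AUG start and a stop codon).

Answer: mRNA: AUGUUUCGUCAUACUAAGGAGAUUCAUUGA

Derivation:
residue 1: M -> AUG (start codon)
residue 2: F codons sorted = UUC,UUU -> pick last = UUU
residue 3: R codons sorted = AGA,AGG,CGA,CGC,CGG,CGU -> pick last = CGU
residue 4: H codons sorted = CAC,CAU -> pick last = CAU
residue 5: T codons sorted = ACA,ACC,ACG,ACU -> pick last = ACU
residue 6: K codons sorted = AAA,AAG -> pick last = AAG
residue 7: E codons sorted = GAA,GAG -> pick last = GAG
residue 8: I codons sorted = AUA,AUC,AUU -> pick last = AUU
residue 9: H codons sorted = CAC,CAU -> pick last = CAU
terminator: stop codons sorted = UAA,UAG,UGA -> pick last = UGA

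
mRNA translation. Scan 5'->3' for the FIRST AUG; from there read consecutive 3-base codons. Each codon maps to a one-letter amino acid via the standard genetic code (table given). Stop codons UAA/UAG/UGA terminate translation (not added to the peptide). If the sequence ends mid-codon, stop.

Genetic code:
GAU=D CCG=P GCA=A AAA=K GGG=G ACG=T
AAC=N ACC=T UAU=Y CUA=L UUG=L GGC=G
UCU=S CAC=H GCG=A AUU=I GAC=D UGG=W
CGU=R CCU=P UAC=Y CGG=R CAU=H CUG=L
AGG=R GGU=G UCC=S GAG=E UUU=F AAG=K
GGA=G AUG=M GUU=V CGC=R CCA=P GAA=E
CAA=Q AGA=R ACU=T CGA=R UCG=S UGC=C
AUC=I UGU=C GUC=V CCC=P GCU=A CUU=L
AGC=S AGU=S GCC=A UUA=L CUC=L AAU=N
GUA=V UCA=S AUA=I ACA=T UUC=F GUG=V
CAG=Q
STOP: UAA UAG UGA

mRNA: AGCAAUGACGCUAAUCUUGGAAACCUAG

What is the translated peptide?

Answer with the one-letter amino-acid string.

start AUG at pos 4
pos 4: AUG -> M; peptide=M
pos 7: ACG -> T; peptide=MT
pos 10: CUA -> L; peptide=MTL
pos 13: AUC -> I; peptide=MTLI
pos 16: UUG -> L; peptide=MTLIL
pos 19: GAA -> E; peptide=MTLILE
pos 22: ACC -> T; peptide=MTLILET
pos 25: UAG -> STOP

Answer: MTLILET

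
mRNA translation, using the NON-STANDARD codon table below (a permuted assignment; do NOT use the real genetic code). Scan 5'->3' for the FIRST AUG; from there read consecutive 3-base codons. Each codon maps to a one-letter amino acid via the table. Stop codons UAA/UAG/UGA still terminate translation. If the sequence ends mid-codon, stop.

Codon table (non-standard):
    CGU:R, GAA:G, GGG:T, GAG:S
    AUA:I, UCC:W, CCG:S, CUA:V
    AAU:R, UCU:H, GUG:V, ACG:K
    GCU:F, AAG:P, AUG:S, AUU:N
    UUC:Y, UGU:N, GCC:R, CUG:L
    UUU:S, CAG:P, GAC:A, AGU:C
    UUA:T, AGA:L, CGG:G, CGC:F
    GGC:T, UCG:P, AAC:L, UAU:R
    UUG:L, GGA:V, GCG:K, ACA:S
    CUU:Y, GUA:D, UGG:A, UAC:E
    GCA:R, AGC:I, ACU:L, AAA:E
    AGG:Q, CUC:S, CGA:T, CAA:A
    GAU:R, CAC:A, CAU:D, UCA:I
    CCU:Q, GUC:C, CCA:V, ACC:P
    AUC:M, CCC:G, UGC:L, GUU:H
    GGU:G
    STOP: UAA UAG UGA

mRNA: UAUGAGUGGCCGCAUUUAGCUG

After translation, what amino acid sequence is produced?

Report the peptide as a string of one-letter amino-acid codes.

Answer: SCTFN

Derivation:
start AUG at pos 1
pos 1: AUG -> S; peptide=S
pos 4: AGU -> C; peptide=SC
pos 7: GGC -> T; peptide=SCT
pos 10: CGC -> F; peptide=SCTF
pos 13: AUU -> N; peptide=SCTFN
pos 16: UAG -> STOP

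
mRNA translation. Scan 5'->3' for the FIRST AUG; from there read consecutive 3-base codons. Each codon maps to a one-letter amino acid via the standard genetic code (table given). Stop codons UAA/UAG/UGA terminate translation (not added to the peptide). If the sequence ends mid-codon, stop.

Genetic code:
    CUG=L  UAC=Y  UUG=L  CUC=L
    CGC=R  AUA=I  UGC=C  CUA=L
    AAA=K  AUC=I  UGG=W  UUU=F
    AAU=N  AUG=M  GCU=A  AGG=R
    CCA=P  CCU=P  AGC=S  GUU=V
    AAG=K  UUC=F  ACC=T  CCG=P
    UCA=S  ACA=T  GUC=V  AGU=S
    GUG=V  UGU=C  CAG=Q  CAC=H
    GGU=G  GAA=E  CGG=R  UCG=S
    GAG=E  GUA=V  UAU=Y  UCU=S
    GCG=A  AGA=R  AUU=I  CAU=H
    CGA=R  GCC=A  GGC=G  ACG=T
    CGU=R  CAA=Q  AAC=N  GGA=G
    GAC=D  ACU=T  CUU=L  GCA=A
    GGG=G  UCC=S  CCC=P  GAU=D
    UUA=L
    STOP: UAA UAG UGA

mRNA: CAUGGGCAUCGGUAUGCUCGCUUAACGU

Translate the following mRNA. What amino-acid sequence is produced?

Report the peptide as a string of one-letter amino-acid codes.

Answer: MGIGMLA

Derivation:
start AUG at pos 1
pos 1: AUG -> M; peptide=M
pos 4: GGC -> G; peptide=MG
pos 7: AUC -> I; peptide=MGI
pos 10: GGU -> G; peptide=MGIG
pos 13: AUG -> M; peptide=MGIGM
pos 16: CUC -> L; peptide=MGIGML
pos 19: GCU -> A; peptide=MGIGMLA
pos 22: UAA -> STOP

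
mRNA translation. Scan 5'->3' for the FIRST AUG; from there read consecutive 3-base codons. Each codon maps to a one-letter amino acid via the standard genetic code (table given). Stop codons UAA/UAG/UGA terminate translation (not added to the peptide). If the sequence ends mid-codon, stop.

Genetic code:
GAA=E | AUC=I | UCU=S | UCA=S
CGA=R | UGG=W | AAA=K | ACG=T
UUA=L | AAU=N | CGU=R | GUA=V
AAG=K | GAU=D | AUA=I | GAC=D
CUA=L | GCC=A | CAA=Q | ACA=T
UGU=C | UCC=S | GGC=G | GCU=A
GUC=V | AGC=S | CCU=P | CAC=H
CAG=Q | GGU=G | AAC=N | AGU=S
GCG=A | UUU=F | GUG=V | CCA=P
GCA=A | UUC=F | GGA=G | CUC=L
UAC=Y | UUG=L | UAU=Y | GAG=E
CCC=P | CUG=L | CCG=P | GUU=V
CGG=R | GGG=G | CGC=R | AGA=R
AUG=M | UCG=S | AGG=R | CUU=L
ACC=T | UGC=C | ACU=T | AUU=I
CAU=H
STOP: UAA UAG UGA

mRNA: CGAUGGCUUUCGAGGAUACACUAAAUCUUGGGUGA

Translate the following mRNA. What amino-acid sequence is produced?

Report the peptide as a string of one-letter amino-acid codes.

Answer: MAFEDTLNLG

Derivation:
start AUG at pos 2
pos 2: AUG -> M; peptide=M
pos 5: GCU -> A; peptide=MA
pos 8: UUC -> F; peptide=MAF
pos 11: GAG -> E; peptide=MAFE
pos 14: GAU -> D; peptide=MAFED
pos 17: ACA -> T; peptide=MAFEDT
pos 20: CUA -> L; peptide=MAFEDTL
pos 23: AAU -> N; peptide=MAFEDTLN
pos 26: CUU -> L; peptide=MAFEDTLNL
pos 29: GGG -> G; peptide=MAFEDTLNLG
pos 32: UGA -> STOP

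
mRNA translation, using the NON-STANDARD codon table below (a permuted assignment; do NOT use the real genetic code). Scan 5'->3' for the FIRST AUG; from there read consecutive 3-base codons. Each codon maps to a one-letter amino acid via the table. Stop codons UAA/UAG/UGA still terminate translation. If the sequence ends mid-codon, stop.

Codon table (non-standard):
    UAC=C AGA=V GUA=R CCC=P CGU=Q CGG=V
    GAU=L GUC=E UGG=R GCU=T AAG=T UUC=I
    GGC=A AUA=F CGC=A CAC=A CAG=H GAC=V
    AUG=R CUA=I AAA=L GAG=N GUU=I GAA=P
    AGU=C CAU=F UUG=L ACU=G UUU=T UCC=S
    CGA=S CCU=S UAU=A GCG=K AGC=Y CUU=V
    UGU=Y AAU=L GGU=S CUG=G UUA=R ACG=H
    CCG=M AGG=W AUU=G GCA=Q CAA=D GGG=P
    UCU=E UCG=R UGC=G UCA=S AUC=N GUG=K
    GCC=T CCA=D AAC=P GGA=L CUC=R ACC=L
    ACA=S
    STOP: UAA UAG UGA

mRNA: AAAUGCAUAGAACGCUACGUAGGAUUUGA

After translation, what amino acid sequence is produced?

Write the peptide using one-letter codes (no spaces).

start AUG at pos 2
pos 2: AUG -> R; peptide=R
pos 5: CAU -> F; peptide=RF
pos 8: AGA -> V; peptide=RFV
pos 11: ACG -> H; peptide=RFVH
pos 14: CUA -> I; peptide=RFVHI
pos 17: CGU -> Q; peptide=RFVHIQ
pos 20: AGG -> W; peptide=RFVHIQW
pos 23: AUU -> G; peptide=RFVHIQWG
pos 26: UGA -> STOP

Answer: RFVHIQWG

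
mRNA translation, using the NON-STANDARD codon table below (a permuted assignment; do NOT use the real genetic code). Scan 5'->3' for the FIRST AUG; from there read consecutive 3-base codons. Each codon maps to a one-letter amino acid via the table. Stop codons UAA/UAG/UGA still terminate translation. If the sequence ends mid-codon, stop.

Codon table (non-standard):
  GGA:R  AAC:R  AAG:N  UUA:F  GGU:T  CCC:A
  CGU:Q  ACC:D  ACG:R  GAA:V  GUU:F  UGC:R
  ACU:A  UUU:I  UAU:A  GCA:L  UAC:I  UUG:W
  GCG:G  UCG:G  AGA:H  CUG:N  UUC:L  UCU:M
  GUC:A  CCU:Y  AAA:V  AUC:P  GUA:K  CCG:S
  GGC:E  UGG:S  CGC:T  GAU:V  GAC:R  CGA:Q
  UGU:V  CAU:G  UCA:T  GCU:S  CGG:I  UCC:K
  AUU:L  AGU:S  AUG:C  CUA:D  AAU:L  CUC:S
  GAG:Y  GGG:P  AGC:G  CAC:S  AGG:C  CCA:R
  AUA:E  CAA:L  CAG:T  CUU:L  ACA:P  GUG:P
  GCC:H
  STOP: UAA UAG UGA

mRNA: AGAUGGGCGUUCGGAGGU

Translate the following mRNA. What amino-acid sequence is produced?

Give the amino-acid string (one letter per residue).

Answer: CEFIC

Derivation:
start AUG at pos 2
pos 2: AUG -> C; peptide=C
pos 5: GGC -> E; peptide=CE
pos 8: GUU -> F; peptide=CEF
pos 11: CGG -> I; peptide=CEFI
pos 14: AGG -> C; peptide=CEFIC
pos 17: only 1 nt remain (<3), stop (end of mRNA)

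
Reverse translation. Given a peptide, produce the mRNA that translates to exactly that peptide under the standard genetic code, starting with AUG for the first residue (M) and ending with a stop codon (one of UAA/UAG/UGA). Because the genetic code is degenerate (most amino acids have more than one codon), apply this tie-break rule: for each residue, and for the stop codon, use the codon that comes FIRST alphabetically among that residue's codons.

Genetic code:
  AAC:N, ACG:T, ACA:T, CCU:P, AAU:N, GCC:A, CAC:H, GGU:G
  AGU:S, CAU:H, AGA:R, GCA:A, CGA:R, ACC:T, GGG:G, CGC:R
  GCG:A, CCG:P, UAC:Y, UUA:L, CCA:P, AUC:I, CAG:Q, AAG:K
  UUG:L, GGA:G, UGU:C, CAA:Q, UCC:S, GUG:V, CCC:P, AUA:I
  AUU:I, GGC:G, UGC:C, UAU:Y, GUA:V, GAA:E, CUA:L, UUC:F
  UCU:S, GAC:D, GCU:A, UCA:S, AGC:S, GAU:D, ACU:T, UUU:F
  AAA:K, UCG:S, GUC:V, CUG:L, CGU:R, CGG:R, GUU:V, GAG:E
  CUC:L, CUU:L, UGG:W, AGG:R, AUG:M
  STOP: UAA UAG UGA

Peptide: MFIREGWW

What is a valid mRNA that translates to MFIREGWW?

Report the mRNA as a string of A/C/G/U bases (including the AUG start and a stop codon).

Answer: mRNA: AUGUUCAUAAGAGAAGGAUGGUGGUAA

Derivation:
residue 1: M -> AUG (start codon)
residue 2: F codons sorted = UUC,UUU -> pick first = UUC
residue 3: I codons sorted = AUA,AUC,AUU -> pick first = AUA
residue 4: R codons sorted = AGA,AGG,CGA,CGC,CGG,CGU -> pick first = AGA
residue 5: E codons sorted = GAA,GAG -> pick first = GAA
residue 6: G codons sorted = GGA,GGC,GGG,GGU -> pick first = GGA
residue 7: W -> UGG (only codon)
residue 8: W -> UGG (only codon)
terminator: stop codons sorted = UAA,UAG,UGA -> pick first = UAA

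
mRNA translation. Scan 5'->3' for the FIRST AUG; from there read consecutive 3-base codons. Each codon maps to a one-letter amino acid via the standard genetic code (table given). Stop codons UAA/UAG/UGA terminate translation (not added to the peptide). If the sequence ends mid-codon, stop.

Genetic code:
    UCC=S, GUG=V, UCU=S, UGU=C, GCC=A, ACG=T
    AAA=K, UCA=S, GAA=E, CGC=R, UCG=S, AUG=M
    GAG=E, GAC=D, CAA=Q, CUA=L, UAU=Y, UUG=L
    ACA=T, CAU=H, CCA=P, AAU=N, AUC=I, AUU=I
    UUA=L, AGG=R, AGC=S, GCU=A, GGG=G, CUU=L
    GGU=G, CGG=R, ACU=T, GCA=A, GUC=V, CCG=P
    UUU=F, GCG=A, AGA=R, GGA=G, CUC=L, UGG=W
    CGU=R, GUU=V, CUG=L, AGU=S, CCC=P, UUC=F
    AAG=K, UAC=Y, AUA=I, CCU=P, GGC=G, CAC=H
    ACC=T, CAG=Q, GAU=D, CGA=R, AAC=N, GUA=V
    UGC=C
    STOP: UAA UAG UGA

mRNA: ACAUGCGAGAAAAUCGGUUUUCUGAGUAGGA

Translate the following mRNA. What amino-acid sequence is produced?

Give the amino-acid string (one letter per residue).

start AUG at pos 2
pos 2: AUG -> M; peptide=M
pos 5: CGA -> R; peptide=MR
pos 8: GAA -> E; peptide=MRE
pos 11: AAU -> N; peptide=MREN
pos 14: CGG -> R; peptide=MRENR
pos 17: UUU -> F; peptide=MRENRF
pos 20: UCU -> S; peptide=MRENRFS
pos 23: GAG -> E; peptide=MRENRFSE
pos 26: UAG -> STOP

Answer: MRENRFSE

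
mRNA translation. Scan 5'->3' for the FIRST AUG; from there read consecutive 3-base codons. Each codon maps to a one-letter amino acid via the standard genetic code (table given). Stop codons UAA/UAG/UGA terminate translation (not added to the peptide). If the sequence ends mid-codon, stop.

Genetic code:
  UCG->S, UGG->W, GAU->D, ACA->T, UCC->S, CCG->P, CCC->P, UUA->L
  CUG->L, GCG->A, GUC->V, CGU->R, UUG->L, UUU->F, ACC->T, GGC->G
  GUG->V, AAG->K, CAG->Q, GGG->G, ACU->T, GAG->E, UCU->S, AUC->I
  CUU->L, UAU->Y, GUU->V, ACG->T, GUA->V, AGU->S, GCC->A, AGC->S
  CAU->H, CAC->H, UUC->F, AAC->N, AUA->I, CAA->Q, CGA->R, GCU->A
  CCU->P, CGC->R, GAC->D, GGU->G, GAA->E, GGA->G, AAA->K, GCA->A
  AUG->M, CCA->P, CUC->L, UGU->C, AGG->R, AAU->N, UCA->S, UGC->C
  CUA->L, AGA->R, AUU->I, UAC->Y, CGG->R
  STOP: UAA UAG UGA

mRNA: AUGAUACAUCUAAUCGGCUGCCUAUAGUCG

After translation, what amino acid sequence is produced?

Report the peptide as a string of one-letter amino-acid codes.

start AUG at pos 0
pos 0: AUG -> M; peptide=M
pos 3: AUA -> I; peptide=MI
pos 6: CAU -> H; peptide=MIH
pos 9: CUA -> L; peptide=MIHL
pos 12: AUC -> I; peptide=MIHLI
pos 15: GGC -> G; peptide=MIHLIG
pos 18: UGC -> C; peptide=MIHLIGC
pos 21: CUA -> L; peptide=MIHLIGCL
pos 24: UAG -> STOP

Answer: MIHLIGCL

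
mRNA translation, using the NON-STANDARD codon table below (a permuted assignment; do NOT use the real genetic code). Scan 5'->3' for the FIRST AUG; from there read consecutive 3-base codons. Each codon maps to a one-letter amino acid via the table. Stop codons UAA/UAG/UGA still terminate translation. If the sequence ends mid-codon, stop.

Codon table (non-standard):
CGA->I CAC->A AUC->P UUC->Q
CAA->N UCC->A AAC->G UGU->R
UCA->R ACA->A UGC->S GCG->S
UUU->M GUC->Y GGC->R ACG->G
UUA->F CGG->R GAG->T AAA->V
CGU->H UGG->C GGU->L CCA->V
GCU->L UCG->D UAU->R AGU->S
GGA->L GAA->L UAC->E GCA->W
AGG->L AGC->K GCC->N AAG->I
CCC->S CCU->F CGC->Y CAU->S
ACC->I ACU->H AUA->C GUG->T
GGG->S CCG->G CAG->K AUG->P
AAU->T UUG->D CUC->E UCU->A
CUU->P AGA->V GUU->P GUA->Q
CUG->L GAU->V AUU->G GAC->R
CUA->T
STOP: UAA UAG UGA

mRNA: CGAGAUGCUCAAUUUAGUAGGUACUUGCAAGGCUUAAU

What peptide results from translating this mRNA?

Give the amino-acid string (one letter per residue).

Answer: PETFQLHSIL

Derivation:
start AUG at pos 4
pos 4: AUG -> P; peptide=P
pos 7: CUC -> E; peptide=PE
pos 10: AAU -> T; peptide=PET
pos 13: UUA -> F; peptide=PETF
pos 16: GUA -> Q; peptide=PETFQ
pos 19: GGU -> L; peptide=PETFQL
pos 22: ACU -> H; peptide=PETFQLH
pos 25: UGC -> S; peptide=PETFQLHS
pos 28: AAG -> I; peptide=PETFQLHSI
pos 31: GCU -> L; peptide=PETFQLHSIL
pos 34: UAA -> STOP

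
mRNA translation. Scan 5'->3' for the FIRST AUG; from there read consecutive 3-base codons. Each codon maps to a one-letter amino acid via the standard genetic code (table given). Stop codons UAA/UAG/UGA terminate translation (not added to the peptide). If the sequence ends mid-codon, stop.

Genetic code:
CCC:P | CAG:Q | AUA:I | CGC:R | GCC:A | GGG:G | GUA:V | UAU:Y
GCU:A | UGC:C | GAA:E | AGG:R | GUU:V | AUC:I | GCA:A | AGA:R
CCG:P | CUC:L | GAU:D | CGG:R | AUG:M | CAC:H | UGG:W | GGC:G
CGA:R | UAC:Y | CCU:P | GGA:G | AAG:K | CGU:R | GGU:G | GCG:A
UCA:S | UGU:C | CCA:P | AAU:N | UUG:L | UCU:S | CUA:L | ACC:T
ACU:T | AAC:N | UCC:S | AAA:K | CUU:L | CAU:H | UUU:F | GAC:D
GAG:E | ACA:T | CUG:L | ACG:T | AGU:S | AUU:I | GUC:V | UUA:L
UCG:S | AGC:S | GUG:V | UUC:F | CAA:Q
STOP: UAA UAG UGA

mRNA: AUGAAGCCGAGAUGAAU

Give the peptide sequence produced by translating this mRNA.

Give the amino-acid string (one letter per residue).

Answer: MKPR

Derivation:
start AUG at pos 0
pos 0: AUG -> M; peptide=M
pos 3: AAG -> K; peptide=MK
pos 6: CCG -> P; peptide=MKP
pos 9: AGA -> R; peptide=MKPR
pos 12: UGA -> STOP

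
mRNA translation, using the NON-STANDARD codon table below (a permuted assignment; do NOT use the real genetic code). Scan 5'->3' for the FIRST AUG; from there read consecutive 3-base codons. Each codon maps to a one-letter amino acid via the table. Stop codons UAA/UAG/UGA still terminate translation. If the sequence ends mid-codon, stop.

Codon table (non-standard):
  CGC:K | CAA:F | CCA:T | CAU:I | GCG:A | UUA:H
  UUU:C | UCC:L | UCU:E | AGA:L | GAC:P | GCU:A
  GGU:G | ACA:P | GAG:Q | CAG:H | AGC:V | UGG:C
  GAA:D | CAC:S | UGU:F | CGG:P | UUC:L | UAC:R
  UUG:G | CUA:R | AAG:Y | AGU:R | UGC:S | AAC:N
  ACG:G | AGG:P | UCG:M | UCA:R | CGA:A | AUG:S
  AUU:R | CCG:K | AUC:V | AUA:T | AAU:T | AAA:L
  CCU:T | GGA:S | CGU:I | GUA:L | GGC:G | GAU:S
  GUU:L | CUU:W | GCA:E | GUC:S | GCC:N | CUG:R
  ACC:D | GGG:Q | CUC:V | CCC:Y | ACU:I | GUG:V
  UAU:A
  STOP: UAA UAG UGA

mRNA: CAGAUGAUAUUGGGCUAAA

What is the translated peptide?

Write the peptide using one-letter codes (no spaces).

start AUG at pos 3
pos 3: AUG -> S; peptide=S
pos 6: AUA -> T; peptide=ST
pos 9: UUG -> G; peptide=STG
pos 12: GGC -> G; peptide=STGG
pos 15: UAA -> STOP

Answer: STGG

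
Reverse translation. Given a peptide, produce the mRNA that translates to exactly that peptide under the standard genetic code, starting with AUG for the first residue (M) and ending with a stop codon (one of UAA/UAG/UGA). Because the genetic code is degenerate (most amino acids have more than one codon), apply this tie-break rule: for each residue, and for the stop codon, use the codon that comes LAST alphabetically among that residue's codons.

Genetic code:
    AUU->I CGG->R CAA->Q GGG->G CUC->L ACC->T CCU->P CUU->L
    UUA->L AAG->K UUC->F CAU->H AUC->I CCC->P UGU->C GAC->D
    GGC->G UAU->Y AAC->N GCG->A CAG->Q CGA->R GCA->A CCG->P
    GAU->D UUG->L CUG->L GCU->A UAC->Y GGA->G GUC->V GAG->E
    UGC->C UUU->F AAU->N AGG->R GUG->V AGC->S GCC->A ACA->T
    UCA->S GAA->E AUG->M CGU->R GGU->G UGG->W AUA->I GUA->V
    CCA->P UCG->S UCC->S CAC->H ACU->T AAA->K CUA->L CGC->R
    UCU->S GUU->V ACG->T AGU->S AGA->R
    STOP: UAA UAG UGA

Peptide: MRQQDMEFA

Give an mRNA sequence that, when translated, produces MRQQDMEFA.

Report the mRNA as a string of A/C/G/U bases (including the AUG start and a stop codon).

Answer: mRNA: AUGCGUCAGCAGGAUAUGGAGUUUGCUUGA

Derivation:
residue 1: M -> AUG (start codon)
residue 2: R codons sorted = AGA,AGG,CGA,CGC,CGG,CGU -> pick last = CGU
residue 3: Q codons sorted = CAA,CAG -> pick last = CAG
residue 4: Q codons sorted = CAA,CAG -> pick last = CAG
residue 5: D codons sorted = GAC,GAU -> pick last = GAU
residue 6: M -> AUG (only codon)
residue 7: E codons sorted = GAA,GAG -> pick last = GAG
residue 8: F codons sorted = UUC,UUU -> pick last = UUU
residue 9: A codons sorted = GCA,GCC,GCG,GCU -> pick last = GCU
terminator: stop codons sorted = UAA,UAG,UGA -> pick last = UGA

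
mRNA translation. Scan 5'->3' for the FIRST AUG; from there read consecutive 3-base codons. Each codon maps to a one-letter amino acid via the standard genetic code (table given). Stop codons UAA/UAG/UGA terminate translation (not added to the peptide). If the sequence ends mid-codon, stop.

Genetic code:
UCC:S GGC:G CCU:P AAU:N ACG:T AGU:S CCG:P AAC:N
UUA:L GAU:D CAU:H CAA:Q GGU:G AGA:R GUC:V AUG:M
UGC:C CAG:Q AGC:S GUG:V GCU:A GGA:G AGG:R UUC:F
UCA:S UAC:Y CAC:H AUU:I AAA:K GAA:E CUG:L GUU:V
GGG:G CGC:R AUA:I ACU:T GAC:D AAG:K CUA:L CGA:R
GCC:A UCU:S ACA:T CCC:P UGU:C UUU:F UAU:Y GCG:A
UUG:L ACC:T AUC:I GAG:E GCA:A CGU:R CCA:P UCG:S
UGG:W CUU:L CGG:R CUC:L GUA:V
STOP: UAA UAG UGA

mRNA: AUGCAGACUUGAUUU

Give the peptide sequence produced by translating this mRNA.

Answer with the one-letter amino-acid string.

Answer: MQT

Derivation:
start AUG at pos 0
pos 0: AUG -> M; peptide=M
pos 3: CAG -> Q; peptide=MQ
pos 6: ACU -> T; peptide=MQT
pos 9: UGA -> STOP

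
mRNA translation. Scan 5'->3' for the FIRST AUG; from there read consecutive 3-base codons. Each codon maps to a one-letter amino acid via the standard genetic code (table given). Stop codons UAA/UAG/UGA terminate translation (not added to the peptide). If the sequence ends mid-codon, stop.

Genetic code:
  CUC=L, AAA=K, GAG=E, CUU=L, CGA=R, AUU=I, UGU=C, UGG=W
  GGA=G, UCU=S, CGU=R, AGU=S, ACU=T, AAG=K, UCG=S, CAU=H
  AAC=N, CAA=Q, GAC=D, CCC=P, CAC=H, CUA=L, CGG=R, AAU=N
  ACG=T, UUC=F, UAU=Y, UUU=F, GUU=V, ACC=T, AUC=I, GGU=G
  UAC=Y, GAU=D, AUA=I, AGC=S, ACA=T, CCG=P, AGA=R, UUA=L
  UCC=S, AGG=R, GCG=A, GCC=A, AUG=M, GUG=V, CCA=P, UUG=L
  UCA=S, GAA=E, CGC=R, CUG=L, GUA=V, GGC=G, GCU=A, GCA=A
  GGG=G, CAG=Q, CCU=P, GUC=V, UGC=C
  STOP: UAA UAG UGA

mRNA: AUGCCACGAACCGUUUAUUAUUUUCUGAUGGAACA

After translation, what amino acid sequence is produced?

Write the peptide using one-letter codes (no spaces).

Answer: MPRTVYYFLME

Derivation:
start AUG at pos 0
pos 0: AUG -> M; peptide=M
pos 3: CCA -> P; peptide=MP
pos 6: CGA -> R; peptide=MPR
pos 9: ACC -> T; peptide=MPRT
pos 12: GUU -> V; peptide=MPRTV
pos 15: UAU -> Y; peptide=MPRTVY
pos 18: UAU -> Y; peptide=MPRTVYY
pos 21: UUU -> F; peptide=MPRTVYYF
pos 24: CUG -> L; peptide=MPRTVYYFL
pos 27: AUG -> M; peptide=MPRTVYYFLM
pos 30: GAA -> E; peptide=MPRTVYYFLME
pos 33: only 2 nt remain (<3), stop (end of mRNA)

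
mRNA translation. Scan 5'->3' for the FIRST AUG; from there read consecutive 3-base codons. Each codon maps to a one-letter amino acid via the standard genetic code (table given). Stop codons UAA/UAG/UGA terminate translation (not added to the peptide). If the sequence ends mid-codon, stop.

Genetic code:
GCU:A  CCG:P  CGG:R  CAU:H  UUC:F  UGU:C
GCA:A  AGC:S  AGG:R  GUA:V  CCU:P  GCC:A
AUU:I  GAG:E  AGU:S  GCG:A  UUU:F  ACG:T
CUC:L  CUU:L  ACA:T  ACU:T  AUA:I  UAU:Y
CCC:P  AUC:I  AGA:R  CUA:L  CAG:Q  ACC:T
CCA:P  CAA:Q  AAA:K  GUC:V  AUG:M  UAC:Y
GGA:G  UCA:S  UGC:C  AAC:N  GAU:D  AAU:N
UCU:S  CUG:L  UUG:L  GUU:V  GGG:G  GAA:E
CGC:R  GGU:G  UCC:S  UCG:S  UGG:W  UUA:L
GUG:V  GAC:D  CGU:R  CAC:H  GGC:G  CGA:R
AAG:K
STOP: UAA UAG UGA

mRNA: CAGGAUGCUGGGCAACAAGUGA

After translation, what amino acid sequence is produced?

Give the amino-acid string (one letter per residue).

Answer: MLGNK

Derivation:
start AUG at pos 4
pos 4: AUG -> M; peptide=M
pos 7: CUG -> L; peptide=ML
pos 10: GGC -> G; peptide=MLG
pos 13: AAC -> N; peptide=MLGN
pos 16: AAG -> K; peptide=MLGNK
pos 19: UGA -> STOP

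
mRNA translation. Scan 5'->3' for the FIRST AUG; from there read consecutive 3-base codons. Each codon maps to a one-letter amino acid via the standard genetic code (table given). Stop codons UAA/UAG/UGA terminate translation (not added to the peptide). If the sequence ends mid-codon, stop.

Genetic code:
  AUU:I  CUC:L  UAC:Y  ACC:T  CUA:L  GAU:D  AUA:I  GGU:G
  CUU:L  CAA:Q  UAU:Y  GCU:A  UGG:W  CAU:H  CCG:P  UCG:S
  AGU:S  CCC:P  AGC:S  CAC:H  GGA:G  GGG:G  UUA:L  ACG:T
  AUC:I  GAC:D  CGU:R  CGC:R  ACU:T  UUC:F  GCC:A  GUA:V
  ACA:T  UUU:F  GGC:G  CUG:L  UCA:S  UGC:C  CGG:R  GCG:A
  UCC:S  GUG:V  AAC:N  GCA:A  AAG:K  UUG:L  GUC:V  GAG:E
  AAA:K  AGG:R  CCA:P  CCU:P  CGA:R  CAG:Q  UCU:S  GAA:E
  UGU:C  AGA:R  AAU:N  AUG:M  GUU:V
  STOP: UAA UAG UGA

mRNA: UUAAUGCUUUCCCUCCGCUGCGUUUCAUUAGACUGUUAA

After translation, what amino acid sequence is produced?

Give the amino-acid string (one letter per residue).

start AUG at pos 3
pos 3: AUG -> M; peptide=M
pos 6: CUU -> L; peptide=ML
pos 9: UCC -> S; peptide=MLS
pos 12: CUC -> L; peptide=MLSL
pos 15: CGC -> R; peptide=MLSLR
pos 18: UGC -> C; peptide=MLSLRC
pos 21: GUU -> V; peptide=MLSLRCV
pos 24: UCA -> S; peptide=MLSLRCVS
pos 27: UUA -> L; peptide=MLSLRCVSL
pos 30: GAC -> D; peptide=MLSLRCVSLD
pos 33: UGU -> C; peptide=MLSLRCVSLDC
pos 36: UAA -> STOP

Answer: MLSLRCVSLDC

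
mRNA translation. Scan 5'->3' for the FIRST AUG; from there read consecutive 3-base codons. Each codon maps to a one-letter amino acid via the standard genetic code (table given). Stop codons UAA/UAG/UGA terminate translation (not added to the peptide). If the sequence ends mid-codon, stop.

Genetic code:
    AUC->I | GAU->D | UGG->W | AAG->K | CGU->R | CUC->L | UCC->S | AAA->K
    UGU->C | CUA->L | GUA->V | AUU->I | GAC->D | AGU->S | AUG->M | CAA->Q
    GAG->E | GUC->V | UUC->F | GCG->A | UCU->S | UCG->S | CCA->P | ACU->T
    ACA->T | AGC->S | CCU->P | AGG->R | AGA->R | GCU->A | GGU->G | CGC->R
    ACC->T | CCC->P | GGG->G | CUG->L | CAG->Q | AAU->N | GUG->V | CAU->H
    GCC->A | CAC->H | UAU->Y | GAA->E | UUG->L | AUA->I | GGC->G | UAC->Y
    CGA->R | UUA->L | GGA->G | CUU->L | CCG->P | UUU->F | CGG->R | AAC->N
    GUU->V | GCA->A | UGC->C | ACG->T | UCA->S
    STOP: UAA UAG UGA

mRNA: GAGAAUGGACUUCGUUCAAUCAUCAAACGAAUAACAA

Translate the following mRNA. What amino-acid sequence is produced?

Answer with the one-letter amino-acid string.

start AUG at pos 4
pos 4: AUG -> M; peptide=M
pos 7: GAC -> D; peptide=MD
pos 10: UUC -> F; peptide=MDF
pos 13: GUU -> V; peptide=MDFV
pos 16: CAA -> Q; peptide=MDFVQ
pos 19: UCA -> S; peptide=MDFVQS
pos 22: UCA -> S; peptide=MDFVQSS
pos 25: AAC -> N; peptide=MDFVQSSN
pos 28: GAA -> E; peptide=MDFVQSSNE
pos 31: UAA -> STOP

Answer: MDFVQSSNE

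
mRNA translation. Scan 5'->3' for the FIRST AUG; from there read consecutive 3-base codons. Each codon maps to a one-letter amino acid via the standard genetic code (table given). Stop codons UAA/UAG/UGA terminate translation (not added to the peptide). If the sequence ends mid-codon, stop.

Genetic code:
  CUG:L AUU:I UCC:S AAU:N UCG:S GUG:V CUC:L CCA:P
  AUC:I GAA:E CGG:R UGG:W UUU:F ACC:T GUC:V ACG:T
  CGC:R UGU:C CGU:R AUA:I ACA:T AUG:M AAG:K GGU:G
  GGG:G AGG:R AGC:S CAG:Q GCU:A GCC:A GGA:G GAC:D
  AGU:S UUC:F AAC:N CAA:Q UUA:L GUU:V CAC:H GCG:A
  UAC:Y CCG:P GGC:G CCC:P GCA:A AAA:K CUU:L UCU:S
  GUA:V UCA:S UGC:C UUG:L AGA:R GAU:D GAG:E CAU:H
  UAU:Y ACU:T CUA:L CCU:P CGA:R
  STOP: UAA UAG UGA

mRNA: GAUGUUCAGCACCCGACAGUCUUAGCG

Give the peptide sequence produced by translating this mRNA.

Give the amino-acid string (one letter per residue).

Answer: MFSTRQS

Derivation:
start AUG at pos 1
pos 1: AUG -> M; peptide=M
pos 4: UUC -> F; peptide=MF
pos 7: AGC -> S; peptide=MFS
pos 10: ACC -> T; peptide=MFST
pos 13: CGA -> R; peptide=MFSTR
pos 16: CAG -> Q; peptide=MFSTRQ
pos 19: UCU -> S; peptide=MFSTRQS
pos 22: UAG -> STOP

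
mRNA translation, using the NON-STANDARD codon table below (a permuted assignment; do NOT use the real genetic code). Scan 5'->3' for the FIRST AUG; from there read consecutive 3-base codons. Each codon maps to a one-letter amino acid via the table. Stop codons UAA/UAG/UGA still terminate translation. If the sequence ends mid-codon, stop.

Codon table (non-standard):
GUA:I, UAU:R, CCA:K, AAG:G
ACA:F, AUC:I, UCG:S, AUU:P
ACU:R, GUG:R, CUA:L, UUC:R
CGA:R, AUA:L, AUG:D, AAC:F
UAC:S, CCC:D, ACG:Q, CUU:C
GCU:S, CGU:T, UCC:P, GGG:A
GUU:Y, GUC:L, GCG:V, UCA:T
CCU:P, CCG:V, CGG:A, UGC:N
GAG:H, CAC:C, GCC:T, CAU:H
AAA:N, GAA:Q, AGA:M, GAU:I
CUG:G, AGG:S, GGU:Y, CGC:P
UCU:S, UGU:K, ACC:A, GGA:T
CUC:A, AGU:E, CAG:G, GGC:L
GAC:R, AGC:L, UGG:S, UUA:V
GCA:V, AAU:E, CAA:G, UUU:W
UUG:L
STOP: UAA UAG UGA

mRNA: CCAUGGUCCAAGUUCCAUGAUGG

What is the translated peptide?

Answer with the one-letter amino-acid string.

Answer: DLGYK

Derivation:
start AUG at pos 2
pos 2: AUG -> D; peptide=D
pos 5: GUC -> L; peptide=DL
pos 8: CAA -> G; peptide=DLG
pos 11: GUU -> Y; peptide=DLGY
pos 14: CCA -> K; peptide=DLGYK
pos 17: UGA -> STOP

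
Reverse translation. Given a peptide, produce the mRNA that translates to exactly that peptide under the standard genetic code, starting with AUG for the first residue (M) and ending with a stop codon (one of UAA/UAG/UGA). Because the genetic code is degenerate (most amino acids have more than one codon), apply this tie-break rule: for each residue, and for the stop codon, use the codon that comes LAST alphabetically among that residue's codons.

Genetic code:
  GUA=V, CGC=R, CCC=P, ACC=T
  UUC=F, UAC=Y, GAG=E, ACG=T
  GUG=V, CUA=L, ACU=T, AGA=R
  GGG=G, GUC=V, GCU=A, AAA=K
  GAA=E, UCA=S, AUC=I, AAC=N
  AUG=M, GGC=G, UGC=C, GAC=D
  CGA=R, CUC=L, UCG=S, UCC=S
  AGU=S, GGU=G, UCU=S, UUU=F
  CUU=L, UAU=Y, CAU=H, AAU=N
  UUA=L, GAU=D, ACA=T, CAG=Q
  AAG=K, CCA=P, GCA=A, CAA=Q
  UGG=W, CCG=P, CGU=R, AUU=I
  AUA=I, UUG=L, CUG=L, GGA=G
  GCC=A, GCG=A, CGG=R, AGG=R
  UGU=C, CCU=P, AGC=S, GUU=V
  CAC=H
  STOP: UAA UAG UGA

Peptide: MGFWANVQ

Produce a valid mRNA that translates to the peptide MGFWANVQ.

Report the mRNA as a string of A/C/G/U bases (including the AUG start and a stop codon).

Answer: mRNA: AUGGGUUUUUGGGCUAAUGUUCAGUGA

Derivation:
residue 1: M -> AUG (start codon)
residue 2: G codons sorted = GGA,GGC,GGG,GGU -> pick last = GGU
residue 3: F codons sorted = UUC,UUU -> pick last = UUU
residue 4: W -> UGG (only codon)
residue 5: A codons sorted = GCA,GCC,GCG,GCU -> pick last = GCU
residue 6: N codons sorted = AAC,AAU -> pick last = AAU
residue 7: V codons sorted = GUA,GUC,GUG,GUU -> pick last = GUU
residue 8: Q codons sorted = CAA,CAG -> pick last = CAG
terminator: stop codons sorted = UAA,UAG,UGA -> pick last = UGA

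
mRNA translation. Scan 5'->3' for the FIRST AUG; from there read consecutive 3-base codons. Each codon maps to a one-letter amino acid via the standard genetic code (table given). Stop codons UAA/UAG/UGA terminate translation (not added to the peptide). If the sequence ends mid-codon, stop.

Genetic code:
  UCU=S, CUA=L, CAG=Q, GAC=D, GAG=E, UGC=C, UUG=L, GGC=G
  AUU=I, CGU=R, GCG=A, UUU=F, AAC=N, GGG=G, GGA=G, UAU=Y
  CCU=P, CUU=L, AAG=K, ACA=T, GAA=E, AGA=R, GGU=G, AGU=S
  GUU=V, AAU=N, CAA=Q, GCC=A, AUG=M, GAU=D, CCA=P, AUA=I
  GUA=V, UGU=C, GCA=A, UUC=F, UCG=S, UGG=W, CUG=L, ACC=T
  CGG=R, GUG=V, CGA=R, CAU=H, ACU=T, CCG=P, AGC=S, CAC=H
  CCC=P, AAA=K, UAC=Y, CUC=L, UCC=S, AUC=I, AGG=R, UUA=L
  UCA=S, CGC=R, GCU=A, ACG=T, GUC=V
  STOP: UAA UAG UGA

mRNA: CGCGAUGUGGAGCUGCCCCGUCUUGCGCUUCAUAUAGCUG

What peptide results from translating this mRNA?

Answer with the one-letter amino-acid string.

start AUG at pos 4
pos 4: AUG -> M; peptide=M
pos 7: UGG -> W; peptide=MW
pos 10: AGC -> S; peptide=MWS
pos 13: UGC -> C; peptide=MWSC
pos 16: CCC -> P; peptide=MWSCP
pos 19: GUC -> V; peptide=MWSCPV
pos 22: UUG -> L; peptide=MWSCPVL
pos 25: CGC -> R; peptide=MWSCPVLR
pos 28: UUC -> F; peptide=MWSCPVLRF
pos 31: AUA -> I; peptide=MWSCPVLRFI
pos 34: UAG -> STOP

Answer: MWSCPVLRFI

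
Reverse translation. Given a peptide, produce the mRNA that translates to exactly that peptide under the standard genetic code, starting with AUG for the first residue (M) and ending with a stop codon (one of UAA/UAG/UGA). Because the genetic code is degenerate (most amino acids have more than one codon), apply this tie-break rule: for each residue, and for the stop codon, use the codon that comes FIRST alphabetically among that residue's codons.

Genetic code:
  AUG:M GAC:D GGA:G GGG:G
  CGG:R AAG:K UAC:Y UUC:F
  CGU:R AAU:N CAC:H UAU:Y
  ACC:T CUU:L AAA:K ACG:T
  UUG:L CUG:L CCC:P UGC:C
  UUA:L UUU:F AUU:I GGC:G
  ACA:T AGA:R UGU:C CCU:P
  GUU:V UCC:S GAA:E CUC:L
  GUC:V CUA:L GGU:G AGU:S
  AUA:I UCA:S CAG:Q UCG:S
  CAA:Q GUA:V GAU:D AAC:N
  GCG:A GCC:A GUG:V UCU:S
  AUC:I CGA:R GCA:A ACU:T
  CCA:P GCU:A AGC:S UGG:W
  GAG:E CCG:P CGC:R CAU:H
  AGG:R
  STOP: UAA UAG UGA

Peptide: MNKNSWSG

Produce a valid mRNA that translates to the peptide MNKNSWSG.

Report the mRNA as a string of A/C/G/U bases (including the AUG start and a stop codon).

Answer: mRNA: AUGAACAAAAACAGCUGGAGCGGAUAA

Derivation:
residue 1: M -> AUG (start codon)
residue 2: N codons sorted = AAC,AAU -> pick first = AAC
residue 3: K codons sorted = AAA,AAG -> pick first = AAA
residue 4: N codons sorted = AAC,AAU -> pick first = AAC
residue 5: S codons sorted = AGC,AGU,UCA,UCC,UCG,UCU -> pick first = AGC
residue 6: W -> UGG (only codon)
residue 7: S codons sorted = AGC,AGU,UCA,UCC,UCG,UCU -> pick first = AGC
residue 8: G codons sorted = GGA,GGC,GGG,GGU -> pick first = GGA
terminator: stop codons sorted = UAA,UAG,UGA -> pick first = UAA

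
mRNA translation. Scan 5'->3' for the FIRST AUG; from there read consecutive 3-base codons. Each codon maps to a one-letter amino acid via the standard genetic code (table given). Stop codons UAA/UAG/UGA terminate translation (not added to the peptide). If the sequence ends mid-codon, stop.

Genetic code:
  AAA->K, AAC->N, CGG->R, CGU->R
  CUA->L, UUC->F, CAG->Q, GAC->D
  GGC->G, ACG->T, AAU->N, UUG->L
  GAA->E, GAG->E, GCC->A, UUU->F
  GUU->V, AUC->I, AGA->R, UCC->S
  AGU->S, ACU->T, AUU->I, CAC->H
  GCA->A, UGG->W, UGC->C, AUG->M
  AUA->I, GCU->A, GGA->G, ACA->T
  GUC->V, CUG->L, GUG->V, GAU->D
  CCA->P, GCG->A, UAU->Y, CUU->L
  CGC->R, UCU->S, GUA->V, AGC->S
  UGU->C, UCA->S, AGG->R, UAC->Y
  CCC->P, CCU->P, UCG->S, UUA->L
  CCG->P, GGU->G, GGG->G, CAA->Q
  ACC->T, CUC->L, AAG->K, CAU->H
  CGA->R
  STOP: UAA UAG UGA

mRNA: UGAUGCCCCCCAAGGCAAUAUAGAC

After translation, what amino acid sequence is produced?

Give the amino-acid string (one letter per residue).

start AUG at pos 2
pos 2: AUG -> M; peptide=M
pos 5: CCC -> P; peptide=MP
pos 8: CCC -> P; peptide=MPP
pos 11: AAG -> K; peptide=MPPK
pos 14: GCA -> A; peptide=MPPKA
pos 17: AUA -> I; peptide=MPPKAI
pos 20: UAG -> STOP

Answer: MPPKAI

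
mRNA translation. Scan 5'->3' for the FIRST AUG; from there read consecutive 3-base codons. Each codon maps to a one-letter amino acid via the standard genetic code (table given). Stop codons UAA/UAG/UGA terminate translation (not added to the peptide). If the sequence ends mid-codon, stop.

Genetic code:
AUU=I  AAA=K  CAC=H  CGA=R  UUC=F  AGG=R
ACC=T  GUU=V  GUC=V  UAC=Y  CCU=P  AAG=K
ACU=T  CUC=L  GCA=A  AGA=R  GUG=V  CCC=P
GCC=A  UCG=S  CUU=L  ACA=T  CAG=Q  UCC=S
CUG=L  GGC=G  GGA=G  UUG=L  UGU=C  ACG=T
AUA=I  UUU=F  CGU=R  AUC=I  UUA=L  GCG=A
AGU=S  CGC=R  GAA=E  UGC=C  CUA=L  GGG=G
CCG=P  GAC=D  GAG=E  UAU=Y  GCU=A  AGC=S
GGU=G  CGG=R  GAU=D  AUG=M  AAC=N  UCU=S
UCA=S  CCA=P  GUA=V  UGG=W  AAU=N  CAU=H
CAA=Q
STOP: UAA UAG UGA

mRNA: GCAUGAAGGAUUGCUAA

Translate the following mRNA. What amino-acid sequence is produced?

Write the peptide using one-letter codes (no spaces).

start AUG at pos 2
pos 2: AUG -> M; peptide=M
pos 5: AAG -> K; peptide=MK
pos 8: GAU -> D; peptide=MKD
pos 11: UGC -> C; peptide=MKDC
pos 14: UAA -> STOP

Answer: MKDC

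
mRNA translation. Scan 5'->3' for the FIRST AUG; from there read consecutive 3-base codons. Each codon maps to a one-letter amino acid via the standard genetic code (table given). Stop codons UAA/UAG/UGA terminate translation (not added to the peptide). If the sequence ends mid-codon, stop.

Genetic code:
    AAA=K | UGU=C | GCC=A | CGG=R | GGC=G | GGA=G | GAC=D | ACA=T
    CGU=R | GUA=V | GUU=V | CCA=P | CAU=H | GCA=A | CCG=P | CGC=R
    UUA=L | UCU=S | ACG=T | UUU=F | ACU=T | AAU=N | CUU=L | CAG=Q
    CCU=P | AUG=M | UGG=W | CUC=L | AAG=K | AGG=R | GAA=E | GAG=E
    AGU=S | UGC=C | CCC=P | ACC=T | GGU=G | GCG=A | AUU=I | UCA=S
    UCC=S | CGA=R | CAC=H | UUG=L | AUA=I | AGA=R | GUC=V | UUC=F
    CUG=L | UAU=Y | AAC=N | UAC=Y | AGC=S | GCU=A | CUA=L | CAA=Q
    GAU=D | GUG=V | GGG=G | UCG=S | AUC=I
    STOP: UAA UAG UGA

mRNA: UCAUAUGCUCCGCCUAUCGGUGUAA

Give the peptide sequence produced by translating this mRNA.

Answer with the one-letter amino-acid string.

start AUG at pos 4
pos 4: AUG -> M; peptide=M
pos 7: CUC -> L; peptide=ML
pos 10: CGC -> R; peptide=MLR
pos 13: CUA -> L; peptide=MLRL
pos 16: UCG -> S; peptide=MLRLS
pos 19: GUG -> V; peptide=MLRLSV
pos 22: UAA -> STOP

Answer: MLRLSV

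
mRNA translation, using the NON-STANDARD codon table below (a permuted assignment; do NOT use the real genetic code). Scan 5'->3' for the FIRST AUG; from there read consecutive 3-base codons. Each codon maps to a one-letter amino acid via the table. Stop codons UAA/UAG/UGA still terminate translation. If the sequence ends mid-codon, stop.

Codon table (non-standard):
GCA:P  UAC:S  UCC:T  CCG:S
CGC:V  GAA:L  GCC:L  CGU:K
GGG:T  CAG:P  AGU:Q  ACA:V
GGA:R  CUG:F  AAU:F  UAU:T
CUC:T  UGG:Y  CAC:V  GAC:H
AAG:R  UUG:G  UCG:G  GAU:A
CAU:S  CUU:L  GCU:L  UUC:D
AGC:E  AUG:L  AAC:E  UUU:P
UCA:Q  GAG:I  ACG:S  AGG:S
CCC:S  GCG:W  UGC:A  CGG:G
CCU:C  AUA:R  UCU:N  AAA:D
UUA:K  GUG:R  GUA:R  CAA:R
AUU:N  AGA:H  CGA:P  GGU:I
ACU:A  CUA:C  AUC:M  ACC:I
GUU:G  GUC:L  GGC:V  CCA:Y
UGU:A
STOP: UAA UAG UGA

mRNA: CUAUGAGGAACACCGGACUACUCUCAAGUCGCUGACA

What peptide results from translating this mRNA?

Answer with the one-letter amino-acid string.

Answer: LSEIRCTQQV

Derivation:
start AUG at pos 2
pos 2: AUG -> L; peptide=L
pos 5: AGG -> S; peptide=LS
pos 8: AAC -> E; peptide=LSE
pos 11: ACC -> I; peptide=LSEI
pos 14: GGA -> R; peptide=LSEIR
pos 17: CUA -> C; peptide=LSEIRC
pos 20: CUC -> T; peptide=LSEIRCT
pos 23: UCA -> Q; peptide=LSEIRCTQ
pos 26: AGU -> Q; peptide=LSEIRCTQQ
pos 29: CGC -> V; peptide=LSEIRCTQQV
pos 32: UGA -> STOP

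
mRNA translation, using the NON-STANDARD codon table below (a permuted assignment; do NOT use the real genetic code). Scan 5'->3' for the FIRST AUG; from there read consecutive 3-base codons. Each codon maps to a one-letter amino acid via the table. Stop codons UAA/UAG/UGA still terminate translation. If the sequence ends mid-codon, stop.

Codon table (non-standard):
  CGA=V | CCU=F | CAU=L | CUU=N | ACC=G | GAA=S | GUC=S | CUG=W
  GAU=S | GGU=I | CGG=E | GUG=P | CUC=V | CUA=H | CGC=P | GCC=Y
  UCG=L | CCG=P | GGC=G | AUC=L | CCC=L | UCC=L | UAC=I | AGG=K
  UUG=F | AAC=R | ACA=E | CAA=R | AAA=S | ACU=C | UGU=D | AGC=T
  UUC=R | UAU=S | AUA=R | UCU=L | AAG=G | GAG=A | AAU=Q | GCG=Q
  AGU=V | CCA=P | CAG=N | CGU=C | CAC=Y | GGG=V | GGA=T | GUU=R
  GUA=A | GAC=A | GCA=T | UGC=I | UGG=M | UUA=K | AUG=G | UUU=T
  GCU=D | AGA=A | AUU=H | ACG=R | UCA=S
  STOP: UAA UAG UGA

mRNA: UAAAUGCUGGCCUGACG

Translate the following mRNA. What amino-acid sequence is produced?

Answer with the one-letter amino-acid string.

Answer: GWY

Derivation:
start AUG at pos 3
pos 3: AUG -> G; peptide=G
pos 6: CUG -> W; peptide=GW
pos 9: GCC -> Y; peptide=GWY
pos 12: UGA -> STOP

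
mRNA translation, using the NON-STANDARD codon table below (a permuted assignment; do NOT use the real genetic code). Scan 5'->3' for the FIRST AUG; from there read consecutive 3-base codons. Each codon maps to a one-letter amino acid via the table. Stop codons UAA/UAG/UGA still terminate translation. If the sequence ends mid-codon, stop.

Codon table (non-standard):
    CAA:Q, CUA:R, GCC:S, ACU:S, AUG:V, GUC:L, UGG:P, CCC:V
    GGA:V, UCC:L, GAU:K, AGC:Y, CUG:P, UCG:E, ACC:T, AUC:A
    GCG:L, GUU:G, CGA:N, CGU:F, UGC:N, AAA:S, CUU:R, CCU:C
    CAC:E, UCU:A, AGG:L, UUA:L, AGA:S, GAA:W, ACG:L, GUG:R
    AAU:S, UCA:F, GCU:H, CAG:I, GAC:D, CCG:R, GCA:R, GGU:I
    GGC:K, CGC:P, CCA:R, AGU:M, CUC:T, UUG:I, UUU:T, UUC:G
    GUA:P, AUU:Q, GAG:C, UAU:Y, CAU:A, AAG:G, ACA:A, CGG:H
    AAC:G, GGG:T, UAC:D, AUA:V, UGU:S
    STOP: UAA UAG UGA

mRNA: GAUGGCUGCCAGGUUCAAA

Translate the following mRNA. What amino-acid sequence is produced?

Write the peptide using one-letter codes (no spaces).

start AUG at pos 1
pos 1: AUG -> V; peptide=V
pos 4: GCU -> H; peptide=VH
pos 7: GCC -> S; peptide=VHS
pos 10: AGG -> L; peptide=VHSL
pos 13: UUC -> G; peptide=VHSLG
pos 16: AAA -> S; peptide=VHSLGS
pos 19: only 0 nt remain (<3), stop (end of mRNA)

Answer: VHSLGS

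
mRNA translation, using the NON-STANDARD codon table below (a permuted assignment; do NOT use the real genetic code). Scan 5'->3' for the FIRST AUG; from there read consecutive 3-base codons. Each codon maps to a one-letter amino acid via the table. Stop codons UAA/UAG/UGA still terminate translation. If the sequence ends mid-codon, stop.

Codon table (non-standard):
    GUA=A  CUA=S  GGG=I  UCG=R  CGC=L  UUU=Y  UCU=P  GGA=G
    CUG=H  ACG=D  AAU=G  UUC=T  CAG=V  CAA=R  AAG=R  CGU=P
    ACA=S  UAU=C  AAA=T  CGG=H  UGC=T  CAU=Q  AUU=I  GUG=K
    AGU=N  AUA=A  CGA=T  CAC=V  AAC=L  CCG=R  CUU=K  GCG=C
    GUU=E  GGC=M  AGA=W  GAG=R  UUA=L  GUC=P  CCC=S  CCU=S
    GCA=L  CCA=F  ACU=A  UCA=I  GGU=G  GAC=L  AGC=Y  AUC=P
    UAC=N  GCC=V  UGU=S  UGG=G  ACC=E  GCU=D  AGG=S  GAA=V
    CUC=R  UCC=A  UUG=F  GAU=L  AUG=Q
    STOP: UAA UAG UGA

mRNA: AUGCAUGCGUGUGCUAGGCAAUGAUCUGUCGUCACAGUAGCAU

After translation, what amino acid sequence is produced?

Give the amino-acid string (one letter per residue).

start AUG at pos 0
pos 0: AUG -> Q; peptide=Q
pos 3: CAU -> Q; peptide=QQ
pos 6: GCG -> C; peptide=QQC
pos 9: UGU -> S; peptide=QQCS
pos 12: GCU -> D; peptide=QQCSD
pos 15: AGG -> S; peptide=QQCSDS
pos 18: CAA -> R; peptide=QQCSDSR
pos 21: UGA -> STOP

Answer: QQCSDSR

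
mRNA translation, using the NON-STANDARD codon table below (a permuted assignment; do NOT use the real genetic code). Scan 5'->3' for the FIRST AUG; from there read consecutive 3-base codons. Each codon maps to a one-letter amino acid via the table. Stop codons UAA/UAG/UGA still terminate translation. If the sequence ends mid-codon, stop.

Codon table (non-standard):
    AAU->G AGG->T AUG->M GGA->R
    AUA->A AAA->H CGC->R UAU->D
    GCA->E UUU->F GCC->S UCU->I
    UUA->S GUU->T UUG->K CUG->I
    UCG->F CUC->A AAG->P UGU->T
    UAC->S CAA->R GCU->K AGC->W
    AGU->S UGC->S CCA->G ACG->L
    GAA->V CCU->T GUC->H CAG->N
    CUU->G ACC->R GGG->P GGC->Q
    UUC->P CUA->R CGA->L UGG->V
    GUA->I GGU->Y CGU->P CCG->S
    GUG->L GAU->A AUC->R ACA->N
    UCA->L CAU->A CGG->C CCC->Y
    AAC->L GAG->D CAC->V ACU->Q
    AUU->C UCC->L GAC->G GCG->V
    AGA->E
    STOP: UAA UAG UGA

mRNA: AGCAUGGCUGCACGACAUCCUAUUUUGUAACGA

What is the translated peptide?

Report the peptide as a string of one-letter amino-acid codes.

start AUG at pos 3
pos 3: AUG -> M; peptide=M
pos 6: GCU -> K; peptide=MK
pos 9: GCA -> E; peptide=MKE
pos 12: CGA -> L; peptide=MKEL
pos 15: CAU -> A; peptide=MKELA
pos 18: CCU -> T; peptide=MKELAT
pos 21: AUU -> C; peptide=MKELATC
pos 24: UUG -> K; peptide=MKELATCK
pos 27: UAA -> STOP

Answer: MKELATCK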